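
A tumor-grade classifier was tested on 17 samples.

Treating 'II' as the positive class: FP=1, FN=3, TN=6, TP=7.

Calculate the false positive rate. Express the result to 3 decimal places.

0.143

FPR = FP/(FP+TN) = 1/(1+6) = 0.143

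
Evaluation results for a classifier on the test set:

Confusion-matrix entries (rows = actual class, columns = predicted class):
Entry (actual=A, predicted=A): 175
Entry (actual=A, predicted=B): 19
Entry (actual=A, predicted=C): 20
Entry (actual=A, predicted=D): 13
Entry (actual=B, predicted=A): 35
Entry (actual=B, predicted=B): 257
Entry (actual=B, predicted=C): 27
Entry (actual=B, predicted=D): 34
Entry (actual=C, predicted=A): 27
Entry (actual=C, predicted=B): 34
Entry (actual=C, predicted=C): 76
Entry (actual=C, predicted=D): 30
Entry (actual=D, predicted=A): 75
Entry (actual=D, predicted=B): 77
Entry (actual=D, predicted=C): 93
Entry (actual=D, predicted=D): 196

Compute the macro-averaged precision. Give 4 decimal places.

Per-class precision (TP/(TP+FP)):
  A: TP=175, FP=35+27+75=137 → 175/312 = 0.56090
  B: TP=257, FP=19+34+77=130 → 257/387 = 0.66408
  C: TP=76, FP=20+27+93=140 → 76/216 = 0.35185
  D: TP=196, FP=13+34+30=77 → 196/273 = 0.71795
Macro-precision = mean = (0.56090 + 0.66408 + 0.35185 + 0.71795) / 4 = 0.5737

0.5737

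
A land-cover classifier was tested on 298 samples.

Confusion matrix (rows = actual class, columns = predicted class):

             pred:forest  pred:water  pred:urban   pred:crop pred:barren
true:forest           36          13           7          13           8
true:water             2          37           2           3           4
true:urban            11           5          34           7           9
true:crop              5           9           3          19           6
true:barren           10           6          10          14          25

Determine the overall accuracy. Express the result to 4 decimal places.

0.5067

Accuracy = trace / total = (36+37+34+19+25=151) / 298 = 151/298 = 0.5067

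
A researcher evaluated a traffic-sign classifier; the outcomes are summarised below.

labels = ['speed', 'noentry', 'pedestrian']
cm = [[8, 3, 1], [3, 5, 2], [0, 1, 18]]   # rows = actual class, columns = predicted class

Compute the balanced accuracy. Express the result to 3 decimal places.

0.705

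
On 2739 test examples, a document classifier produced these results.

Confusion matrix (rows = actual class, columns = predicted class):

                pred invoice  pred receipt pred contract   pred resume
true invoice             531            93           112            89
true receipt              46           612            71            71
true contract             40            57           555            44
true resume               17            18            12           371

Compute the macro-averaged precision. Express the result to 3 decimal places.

0.752

Per-class precision (TP/(TP+FP)):
  invoice: TP=531, FP=46+40+17=103 → 531/634 = 0.8375
  receipt: TP=612, FP=93+57+18=168 → 612/780 = 0.7846
  contract: TP=555, FP=112+71+12=195 → 555/750 = 0.7400
  resume: TP=371, FP=89+71+44=204 → 371/575 = 0.6452
Macro-precision = mean = (0.8375 + 0.7846 + 0.7400 + 0.6452) / 4 = 0.752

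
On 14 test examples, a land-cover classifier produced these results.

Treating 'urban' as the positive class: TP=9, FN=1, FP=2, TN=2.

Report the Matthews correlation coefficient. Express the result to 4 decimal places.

0.4404

MCC = (TP·TN − FP·FN) / √((TP+FP)(TP+FN)(TN+FP)(TN+FN))
Numerator = 9·2 − 2·1 = 16
Denominator = √(11·10·4·3) = √1320 = 36.3318
MCC = 16 / 36.3318 = 0.4404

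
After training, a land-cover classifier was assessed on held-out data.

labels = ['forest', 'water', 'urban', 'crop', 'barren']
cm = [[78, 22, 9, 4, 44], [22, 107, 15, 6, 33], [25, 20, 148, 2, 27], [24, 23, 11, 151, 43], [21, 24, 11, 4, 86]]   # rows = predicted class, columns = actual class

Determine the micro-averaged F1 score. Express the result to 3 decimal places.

Micro-averaging pools counts across classes: ΣTP=570, ΣFP=390, ΣFN=390.
Micro-F1 score = 2·TP/(2·TP+FP+FN) on pooled counts = 0.594 (equals overall accuracy in single-label multiclass).

0.594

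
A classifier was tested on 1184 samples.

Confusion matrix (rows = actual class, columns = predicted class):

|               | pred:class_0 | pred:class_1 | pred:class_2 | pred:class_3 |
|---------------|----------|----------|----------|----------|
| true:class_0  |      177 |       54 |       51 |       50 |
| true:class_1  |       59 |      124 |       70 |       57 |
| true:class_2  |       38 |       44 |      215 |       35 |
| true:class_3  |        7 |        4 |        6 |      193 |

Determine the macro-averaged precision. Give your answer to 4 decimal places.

0.5958

Per-class precision (TP/(TP+FP)):
  class_0: TP=177, FP=59+38+7=104 → 177/281 = 0.62989
  class_1: TP=124, FP=54+44+4=102 → 124/226 = 0.54867
  class_2: TP=215, FP=51+70+6=127 → 215/342 = 0.62865
  class_3: TP=193, FP=50+57+35=142 → 193/335 = 0.57612
Macro-precision = mean = (0.62989 + 0.54867 + 0.62865 + 0.57612) / 4 = 0.5958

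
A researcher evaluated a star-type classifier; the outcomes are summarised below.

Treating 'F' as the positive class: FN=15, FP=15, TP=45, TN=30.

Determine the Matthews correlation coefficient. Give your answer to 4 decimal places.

0.4167

MCC = (TP·TN − FP·FN) / √((TP+FP)(TP+FN)(TN+FP)(TN+FN))
Numerator = 45·30 − 15·15 = 1125
Denominator = √(60·60·45·45) = √7290000 = 2700.0000
MCC = 1125 / 2700.0000 = 0.4167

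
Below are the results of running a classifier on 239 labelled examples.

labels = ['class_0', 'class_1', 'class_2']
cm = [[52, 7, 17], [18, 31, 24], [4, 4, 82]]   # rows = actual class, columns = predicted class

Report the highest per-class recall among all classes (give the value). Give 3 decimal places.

0.911

Per-class recall (TP/(TP+FN)):
  class_0: TP=52, FN=7+17=24 → 52/76 = 0.6842
  class_1: TP=31, FN=18+24=42 → 31/73 = 0.4247
  class_2: TP=82, FN=4+4=8 → 82/90 = 0.9111
Highest is class 'class_2' with recall = 0.911.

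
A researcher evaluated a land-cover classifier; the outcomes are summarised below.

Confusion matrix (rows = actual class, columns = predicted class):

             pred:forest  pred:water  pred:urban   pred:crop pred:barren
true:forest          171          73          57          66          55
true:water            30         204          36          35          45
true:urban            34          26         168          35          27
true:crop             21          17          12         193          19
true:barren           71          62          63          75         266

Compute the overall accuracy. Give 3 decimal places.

Accuracy = trace / total = (171+204+168+193+266=1002) / 1861 = 1002/1861 = 0.538

0.538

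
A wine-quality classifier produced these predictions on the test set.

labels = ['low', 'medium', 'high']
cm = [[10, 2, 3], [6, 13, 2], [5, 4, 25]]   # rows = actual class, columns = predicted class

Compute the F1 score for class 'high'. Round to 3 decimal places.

0.781

Take TP from the diagonal, FP from the rest of the 'high' prediction marginal, FN from the rest of the 'high' actual marginal.
F1 score = 2·TP/(2·TP+FP+FN).
high: TP=25, FP=3+2=5, FN=5+4=9 → 50/64 = 0.7813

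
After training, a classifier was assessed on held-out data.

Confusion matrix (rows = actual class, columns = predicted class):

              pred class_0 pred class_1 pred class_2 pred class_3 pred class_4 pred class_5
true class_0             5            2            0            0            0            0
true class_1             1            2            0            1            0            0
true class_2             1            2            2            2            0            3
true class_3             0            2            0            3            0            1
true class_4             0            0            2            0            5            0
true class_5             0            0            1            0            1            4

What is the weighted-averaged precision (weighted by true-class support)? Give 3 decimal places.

0.546

Per-class precision (TP/(TP+FP)):
  class_0: TP=5, FP=1+1+0+0+0=2 → 5/7 = 0.7143
  class_1: TP=2, FP=2+2+2+0+0=6 → 2/8 = 0.2500
  class_2: TP=2, FP=0+0+0+2+1=3 → 2/5 = 0.4000
  class_3: TP=3, FP=0+1+2+0+0=3 → 3/6 = 0.5000
  class_4: TP=5, FP=0+0+0+0+1=1 → 5/6 = 0.8333
  class_5: TP=4, FP=0+0+3+1+0=4 → 4/8 = 0.5000
Weighted-precision = Σ (supportᵢ/N)·precisionᵢ with N=40: (7/40)·0.7143 + (4/40)·0.2500 + (10/40)·0.4000 + (6/40)·0.5000 + (7/40)·0.8333 + (6/40)·0.5000 = 0.546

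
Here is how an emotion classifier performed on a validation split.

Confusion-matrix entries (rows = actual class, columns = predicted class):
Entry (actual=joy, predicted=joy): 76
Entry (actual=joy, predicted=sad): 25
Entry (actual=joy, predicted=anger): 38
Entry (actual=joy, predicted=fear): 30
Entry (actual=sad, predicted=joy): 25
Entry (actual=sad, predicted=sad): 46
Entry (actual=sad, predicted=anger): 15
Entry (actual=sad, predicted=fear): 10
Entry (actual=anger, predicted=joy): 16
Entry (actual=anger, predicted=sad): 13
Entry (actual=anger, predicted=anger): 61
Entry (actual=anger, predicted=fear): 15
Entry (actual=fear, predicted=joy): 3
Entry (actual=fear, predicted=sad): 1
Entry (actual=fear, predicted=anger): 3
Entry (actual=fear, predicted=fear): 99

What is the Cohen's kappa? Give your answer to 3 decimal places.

0.455

Observed agreement pₒ = trace/N = 282/476 = 0.5924
Expected agreement pₑ = Σ (rowᵢ·colᵢ)/N² = (169·120 + 96·85 + 105·117 + 106·154)/476² = 0.2518
κ = (pₒ − pₑ)/(1 − pₑ) = (0.5924 − 0.2518)/(1 − 0.2518) = 0.455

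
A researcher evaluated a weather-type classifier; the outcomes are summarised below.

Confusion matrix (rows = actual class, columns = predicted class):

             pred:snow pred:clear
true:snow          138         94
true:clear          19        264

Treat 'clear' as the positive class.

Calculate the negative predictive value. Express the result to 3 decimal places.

0.879

NPV = TN/(TN+FN) = 138/(138+19) = 0.879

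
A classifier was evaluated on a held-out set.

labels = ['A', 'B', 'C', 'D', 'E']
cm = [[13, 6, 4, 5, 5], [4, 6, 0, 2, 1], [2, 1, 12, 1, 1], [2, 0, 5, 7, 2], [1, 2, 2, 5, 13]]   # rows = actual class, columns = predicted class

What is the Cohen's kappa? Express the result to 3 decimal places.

Observed agreement pₒ = trace/N = 51/102 = 0.5000
Expected agreement pₑ = Σ (rowᵢ·colᵢ)/N² = (33·22 + 13·15 + 17·23 + 16·20 + 23·22)/102² = 0.2055
κ = (pₒ − pₑ)/(1 − pₑ) = (0.5000 − 0.2055)/(1 − 0.2055) = 0.371

0.371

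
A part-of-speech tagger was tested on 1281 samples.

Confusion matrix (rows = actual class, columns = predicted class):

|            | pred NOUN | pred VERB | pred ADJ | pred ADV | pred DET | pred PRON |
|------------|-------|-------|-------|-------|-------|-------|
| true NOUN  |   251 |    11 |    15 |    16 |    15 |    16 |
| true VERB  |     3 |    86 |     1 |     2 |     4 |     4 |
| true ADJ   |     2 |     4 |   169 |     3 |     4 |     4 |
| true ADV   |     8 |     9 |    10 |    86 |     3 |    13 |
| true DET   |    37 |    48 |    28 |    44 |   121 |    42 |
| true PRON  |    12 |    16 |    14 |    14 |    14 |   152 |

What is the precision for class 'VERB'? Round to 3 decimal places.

0.494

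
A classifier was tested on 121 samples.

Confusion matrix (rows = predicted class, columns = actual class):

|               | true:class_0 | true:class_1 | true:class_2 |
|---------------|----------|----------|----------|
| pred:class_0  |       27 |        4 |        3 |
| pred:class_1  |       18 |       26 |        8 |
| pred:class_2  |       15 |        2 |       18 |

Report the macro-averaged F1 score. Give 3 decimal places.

Per-class F1 score (2·TP/(2·TP+FP+FN)):
  class_0: TP=27, FP=4+3=7, FN=18+15=33 → 54/94 = 0.5745
  class_1: TP=26, FP=18+8=26, FN=4+2=6 → 52/84 = 0.6190
  class_2: TP=18, FP=15+2=17, FN=3+8=11 → 36/64 = 0.5625
Macro-F1 score = mean = (0.5745 + 0.6190 + 0.5625) / 3 = 0.585

0.585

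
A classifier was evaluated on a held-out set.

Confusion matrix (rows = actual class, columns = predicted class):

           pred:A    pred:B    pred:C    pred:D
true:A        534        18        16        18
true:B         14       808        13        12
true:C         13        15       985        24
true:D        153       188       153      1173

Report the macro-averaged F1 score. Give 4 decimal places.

0.8469

Per-class F1 score (2·TP/(2·TP+FP+FN)):
  A: TP=534, FP=14+13+153=180, FN=18+16+18=52 → 1068/1300 = 0.82154
  B: TP=808, FP=18+15+188=221, FN=14+13+12=39 → 1616/1876 = 0.86141
  C: TP=985, FP=16+13+153=182, FN=13+15+24=52 → 1970/2204 = 0.89383
  D: TP=1173, FP=18+12+24=54, FN=153+188+153=494 → 2346/2894 = 0.81064
Macro-F1 score = mean = (0.82154 + 0.86141 + 0.89383 + 0.81064) / 4 = 0.8469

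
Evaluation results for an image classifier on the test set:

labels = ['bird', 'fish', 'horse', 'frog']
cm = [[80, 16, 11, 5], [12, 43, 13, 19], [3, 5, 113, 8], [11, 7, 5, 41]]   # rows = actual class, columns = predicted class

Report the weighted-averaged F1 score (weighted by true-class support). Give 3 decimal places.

0.703

Per-class F1 score (2·TP/(2·TP+FP+FN)):
  bird: TP=80, FP=12+3+11=26, FN=16+11+5=32 → 160/218 = 0.7339
  fish: TP=43, FP=16+5+7=28, FN=12+13+19=44 → 86/158 = 0.5443
  horse: TP=113, FP=11+13+5=29, FN=3+5+8=16 → 226/271 = 0.8339
  frog: TP=41, FP=5+19+8=32, FN=11+7+5=23 → 82/137 = 0.5985
Weighted-F1 score = Σ (supportᵢ/N)·F1 scoreᵢ with N=392: (112/392)·0.7339 + (87/392)·0.5443 + (129/392)·0.8339 + (64/392)·0.5985 = 0.703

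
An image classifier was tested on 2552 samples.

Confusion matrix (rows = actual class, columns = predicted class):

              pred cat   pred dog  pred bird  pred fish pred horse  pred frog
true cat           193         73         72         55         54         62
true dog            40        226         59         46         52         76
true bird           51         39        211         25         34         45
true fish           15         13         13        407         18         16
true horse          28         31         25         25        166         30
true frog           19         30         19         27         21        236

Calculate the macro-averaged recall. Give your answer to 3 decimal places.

0.569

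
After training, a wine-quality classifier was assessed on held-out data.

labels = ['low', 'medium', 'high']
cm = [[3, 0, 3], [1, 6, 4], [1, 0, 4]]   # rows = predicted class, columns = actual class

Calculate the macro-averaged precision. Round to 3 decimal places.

0.615

Per-class precision (TP/(TP+FP)):
  low: TP=3, FP=0+3=3 → 3/6 = 0.5000
  medium: TP=6, FP=1+4=5 → 6/11 = 0.5455
  high: TP=4, FP=1+0=1 → 4/5 = 0.8000
Macro-precision = mean = (0.5000 + 0.5455 + 0.8000) / 3 = 0.615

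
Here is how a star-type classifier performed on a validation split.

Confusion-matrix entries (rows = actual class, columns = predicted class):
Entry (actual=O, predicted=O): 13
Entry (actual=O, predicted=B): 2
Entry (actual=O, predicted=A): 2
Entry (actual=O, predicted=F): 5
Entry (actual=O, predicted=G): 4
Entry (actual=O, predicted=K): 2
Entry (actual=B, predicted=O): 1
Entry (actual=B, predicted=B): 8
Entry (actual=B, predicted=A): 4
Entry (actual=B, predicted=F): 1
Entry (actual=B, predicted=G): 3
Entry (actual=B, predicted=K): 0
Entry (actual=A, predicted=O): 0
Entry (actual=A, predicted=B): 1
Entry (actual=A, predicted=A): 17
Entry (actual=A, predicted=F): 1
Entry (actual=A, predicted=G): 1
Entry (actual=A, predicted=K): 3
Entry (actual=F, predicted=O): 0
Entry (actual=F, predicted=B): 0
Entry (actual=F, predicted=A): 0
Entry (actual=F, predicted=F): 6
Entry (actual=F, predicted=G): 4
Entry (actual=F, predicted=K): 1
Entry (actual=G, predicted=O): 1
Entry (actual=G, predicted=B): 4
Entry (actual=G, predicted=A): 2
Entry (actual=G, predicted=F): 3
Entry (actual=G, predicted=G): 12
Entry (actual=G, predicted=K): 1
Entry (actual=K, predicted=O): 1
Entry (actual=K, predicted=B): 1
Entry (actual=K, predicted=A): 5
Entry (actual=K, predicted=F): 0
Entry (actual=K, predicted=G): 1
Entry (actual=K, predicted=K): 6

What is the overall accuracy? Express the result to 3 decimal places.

Accuracy = trace / total = (13+8+17+6+12+6=62) / 116 = 62/116 = 0.534

0.534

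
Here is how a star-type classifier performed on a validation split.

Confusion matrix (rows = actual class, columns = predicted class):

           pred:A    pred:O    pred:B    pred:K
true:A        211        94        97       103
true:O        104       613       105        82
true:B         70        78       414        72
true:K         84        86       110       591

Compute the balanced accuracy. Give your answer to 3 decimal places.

Balanced accuracy = mean of per-class recall.
  A: recall = 211/505 = 0.4178
  O: recall = 613/904 = 0.6781
  B: recall = 414/634 = 0.6530
  K: recall = 591/871 = 0.6785
Mean = (0.4178 + 0.6781 + 0.6530 + 0.6785) / 4 = 0.607

0.607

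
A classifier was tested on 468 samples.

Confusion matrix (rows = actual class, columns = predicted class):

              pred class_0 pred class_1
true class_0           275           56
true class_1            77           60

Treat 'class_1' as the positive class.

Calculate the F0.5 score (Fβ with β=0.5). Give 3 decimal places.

Fβ = (1+β²)·TP / ((1+β²)·TP + β²·FN + FP), with β²=1/4
= 1.25·60 / (1.25·60 + 0.25·77 + 56) = 0.499

0.499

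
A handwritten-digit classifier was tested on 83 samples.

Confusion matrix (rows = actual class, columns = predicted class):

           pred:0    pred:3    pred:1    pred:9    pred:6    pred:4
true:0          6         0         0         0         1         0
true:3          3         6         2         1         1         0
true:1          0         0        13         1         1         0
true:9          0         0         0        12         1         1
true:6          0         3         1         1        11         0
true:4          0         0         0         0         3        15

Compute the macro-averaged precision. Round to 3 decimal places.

0.749

Per-class precision (TP/(TP+FP)):
  0: TP=6, FP=3+0+0+0+0=3 → 6/9 = 0.6667
  3: TP=6, FP=0+0+0+3+0=3 → 6/9 = 0.6667
  1: TP=13, FP=0+2+0+1+0=3 → 13/16 = 0.8125
  9: TP=12, FP=0+1+1+1+0=3 → 12/15 = 0.8000
  6: TP=11, FP=1+1+1+1+3=7 → 11/18 = 0.6111
  4: TP=15, FP=0+0+0+1+0=1 → 15/16 = 0.9375
Macro-precision = mean = (0.6667 + 0.6667 + 0.8125 + 0.8000 + 0.6111 + 0.9375) / 6 = 0.749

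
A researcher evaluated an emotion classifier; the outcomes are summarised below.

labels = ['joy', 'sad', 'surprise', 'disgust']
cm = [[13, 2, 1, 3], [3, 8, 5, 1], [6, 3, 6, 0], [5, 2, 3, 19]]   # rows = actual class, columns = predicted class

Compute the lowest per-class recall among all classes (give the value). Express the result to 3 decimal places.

0.400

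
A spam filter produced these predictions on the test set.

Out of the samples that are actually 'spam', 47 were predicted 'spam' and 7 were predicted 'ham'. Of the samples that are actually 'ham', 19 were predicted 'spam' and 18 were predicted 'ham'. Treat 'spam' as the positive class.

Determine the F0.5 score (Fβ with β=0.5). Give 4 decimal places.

0.7390

Fβ = (1+β²)·TP / ((1+β²)·TP + β²·FN + FP), with β²=1/4
= 1.25·47 / (1.25·47 + 0.25·7 + 19) = 0.7390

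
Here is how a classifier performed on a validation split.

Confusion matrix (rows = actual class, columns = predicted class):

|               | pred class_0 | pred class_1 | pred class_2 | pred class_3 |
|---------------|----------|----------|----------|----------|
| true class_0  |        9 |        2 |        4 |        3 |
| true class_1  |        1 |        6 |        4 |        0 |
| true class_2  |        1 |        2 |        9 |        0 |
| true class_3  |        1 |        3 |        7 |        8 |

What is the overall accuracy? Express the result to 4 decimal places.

Accuracy = trace / total = (9+6+9+8=32) / 60 = 32/60 = 0.5333

0.5333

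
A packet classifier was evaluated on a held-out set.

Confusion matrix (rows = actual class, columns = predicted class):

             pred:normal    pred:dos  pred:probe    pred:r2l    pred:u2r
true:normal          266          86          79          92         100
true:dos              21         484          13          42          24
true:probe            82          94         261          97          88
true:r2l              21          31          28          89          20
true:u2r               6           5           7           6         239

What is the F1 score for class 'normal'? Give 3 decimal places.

0.522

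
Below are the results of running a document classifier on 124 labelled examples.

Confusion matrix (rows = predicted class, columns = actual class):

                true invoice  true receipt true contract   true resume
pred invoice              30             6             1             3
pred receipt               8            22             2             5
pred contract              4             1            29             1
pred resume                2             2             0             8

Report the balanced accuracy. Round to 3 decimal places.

0.692

Balanced accuracy = mean of per-class recall.
  invoice: recall = 30/44 = 0.6818
  receipt: recall = 22/31 = 0.7097
  contract: recall = 29/32 = 0.9063
  resume: recall = 8/17 = 0.4706
Mean = (0.6818 + 0.7097 + 0.9063 + 0.4706) / 4 = 0.692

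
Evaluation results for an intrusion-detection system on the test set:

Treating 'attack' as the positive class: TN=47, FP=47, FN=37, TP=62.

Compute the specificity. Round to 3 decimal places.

0.500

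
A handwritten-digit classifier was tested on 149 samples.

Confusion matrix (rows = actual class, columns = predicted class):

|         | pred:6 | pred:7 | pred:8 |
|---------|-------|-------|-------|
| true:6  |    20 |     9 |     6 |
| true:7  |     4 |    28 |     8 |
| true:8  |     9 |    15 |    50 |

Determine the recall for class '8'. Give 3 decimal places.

0.676

Take TP from the diagonal, FP from the rest of the '8' prediction marginal, FN from the rest of the '8' actual marginal.
recall = TP/(TP+FN).
8: TP=50, FN=9+15=24 → 50/74 = 0.6757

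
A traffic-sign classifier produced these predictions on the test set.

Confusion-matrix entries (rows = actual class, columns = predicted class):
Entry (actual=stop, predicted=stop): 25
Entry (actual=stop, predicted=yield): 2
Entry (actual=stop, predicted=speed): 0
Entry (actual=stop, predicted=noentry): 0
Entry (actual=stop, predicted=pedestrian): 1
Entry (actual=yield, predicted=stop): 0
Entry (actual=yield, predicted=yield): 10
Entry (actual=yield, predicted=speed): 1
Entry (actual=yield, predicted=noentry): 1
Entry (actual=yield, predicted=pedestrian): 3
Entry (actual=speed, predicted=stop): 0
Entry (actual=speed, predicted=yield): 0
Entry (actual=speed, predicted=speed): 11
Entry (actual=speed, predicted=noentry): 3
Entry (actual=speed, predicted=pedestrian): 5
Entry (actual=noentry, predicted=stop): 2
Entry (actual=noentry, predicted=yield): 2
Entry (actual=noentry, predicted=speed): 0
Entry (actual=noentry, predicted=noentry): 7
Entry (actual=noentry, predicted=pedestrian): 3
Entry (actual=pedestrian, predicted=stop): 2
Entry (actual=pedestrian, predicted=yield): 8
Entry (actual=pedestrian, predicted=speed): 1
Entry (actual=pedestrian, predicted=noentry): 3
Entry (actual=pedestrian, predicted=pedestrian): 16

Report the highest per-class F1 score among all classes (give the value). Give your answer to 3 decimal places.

0.877

Per-class F1 score (2·TP/(2·TP+FP+FN)):
  stop: TP=25, FP=0+0+2+2=4, FN=2+0+0+1=3 → 50/57 = 0.8772
  yield: TP=10, FP=2+0+2+8=12, FN=0+1+1+3=5 → 20/37 = 0.5405
  speed: TP=11, FP=0+1+0+1=2, FN=0+0+3+5=8 → 22/32 = 0.6875
  noentry: TP=7, FP=0+1+3+3=7, FN=2+2+0+3=7 → 14/28 = 0.5000
  pedestrian: TP=16, FP=1+3+5+3=12, FN=2+8+1+3=14 → 32/58 = 0.5517
Highest is class 'stop' with F1 score = 0.877.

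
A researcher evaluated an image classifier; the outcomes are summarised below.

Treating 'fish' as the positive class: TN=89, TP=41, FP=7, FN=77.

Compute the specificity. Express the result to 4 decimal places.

Specificity = TN/(TN+FP) = 89/(89+7) = 0.9271

0.9271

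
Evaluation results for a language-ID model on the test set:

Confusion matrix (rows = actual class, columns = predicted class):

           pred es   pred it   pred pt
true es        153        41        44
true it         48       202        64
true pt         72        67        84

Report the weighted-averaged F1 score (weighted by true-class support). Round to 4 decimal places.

0.5627

Per-class F1 score (2·TP/(2·TP+FP+FN)):
  es: TP=153, FP=48+72=120, FN=41+44=85 → 306/511 = 0.59883
  it: TP=202, FP=41+67=108, FN=48+64=112 → 404/624 = 0.64744
  pt: TP=84, FP=44+64=108, FN=72+67=139 → 168/415 = 0.40482
Weighted-F1 score = Σ (supportᵢ/N)·F1 scoreᵢ with N=775: (238/775)·0.59883 + (314/775)·0.64744 + (223/775)·0.40482 = 0.5627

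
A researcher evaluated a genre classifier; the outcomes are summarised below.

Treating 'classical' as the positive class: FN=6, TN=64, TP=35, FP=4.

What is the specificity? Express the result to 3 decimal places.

Specificity = TN/(TN+FP) = 64/(64+4) = 0.941

0.941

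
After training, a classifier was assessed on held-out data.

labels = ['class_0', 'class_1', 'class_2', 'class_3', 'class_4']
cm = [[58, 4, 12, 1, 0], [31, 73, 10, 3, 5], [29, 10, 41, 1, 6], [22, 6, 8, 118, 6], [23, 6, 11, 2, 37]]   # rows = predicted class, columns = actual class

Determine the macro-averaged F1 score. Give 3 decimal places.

0.604

Per-class F1 score (2·TP/(2·TP+FP+FN)):
  class_0: TP=58, FP=4+12+1+0=17, FN=31+29+22+23=105 → 116/238 = 0.4874
  class_1: TP=73, FP=31+10+3+5=49, FN=4+10+6+6=26 → 146/221 = 0.6606
  class_2: TP=41, FP=29+10+1+6=46, FN=12+10+8+11=41 → 82/169 = 0.4852
  class_3: TP=118, FP=22+6+8+6=42, FN=1+3+1+2=7 → 236/285 = 0.8281
  class_4: TP=37, FP=23+6+11+2=42, FN=0+5+6+6=17 → 74/133 = 0.5564
Macro-F1 score = mean = (0.4874 + 0.6606 + 0.4852 + 0.8281 + 0.5564) / 5 = 0.604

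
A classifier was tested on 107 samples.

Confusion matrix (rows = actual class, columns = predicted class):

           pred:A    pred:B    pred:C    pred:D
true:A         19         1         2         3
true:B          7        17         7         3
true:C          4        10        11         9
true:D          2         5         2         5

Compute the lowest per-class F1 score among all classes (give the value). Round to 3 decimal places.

0.294

Per-class F1 score (2·TP/(2·TP+FP+FN)):
  A: TP=19, FP=7+4+2=13, FN=1+2+3=6 → 38/57 = 0.6667
  B: TP=17, FP=1+10+5=16, FN=7+7+3=17 → 34/67 = 0.5075
  C: TP=11, FP=2+7+2=11, FN=4+10+9=23 → 22/56 = 0.3929
  D: TP=5, FP=3+3+9=15, FN=2+5+2=9 → 10/34 = 0.2941
Lowest is class 'D' with F1 score = 0.294.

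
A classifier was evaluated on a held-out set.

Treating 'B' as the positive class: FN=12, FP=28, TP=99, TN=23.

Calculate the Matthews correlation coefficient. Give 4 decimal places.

0.3869

MCC = (TP·TN − FP·FN) / √((TP+FP)(TP+FN)(TN+FP)(TN+FN))
Numerator = 99·23 − 28·12 = 1941
Denominator = √(127·111·51·35) = √25163145 = 5016.2880
MCC = 1941 / 5016.2880 = 0.3869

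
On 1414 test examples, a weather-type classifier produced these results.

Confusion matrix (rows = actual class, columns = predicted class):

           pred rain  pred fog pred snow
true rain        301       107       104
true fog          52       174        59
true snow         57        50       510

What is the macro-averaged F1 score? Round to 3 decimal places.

Per-class F1 score (2·TP/(2·TP+FP+FN)):
  rain: TP=301, FP=52+57=109, FN=107+104=211 → 602/922 = 0.6529
  fog: TP=174, FP=107+50=157, FN=52+59=111 → 348/616 = 0.5649
  snow: TP=510, FP=104+59=163, FN=57+50=107 → 1020/1290 = 0.7907
Macro-F1 score = mean = (0.6529 + 0.5649 + 0.7907) / 3 = 0.670

0.670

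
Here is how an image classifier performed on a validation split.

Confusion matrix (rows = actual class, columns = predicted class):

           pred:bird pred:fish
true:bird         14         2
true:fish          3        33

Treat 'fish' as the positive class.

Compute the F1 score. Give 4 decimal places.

0.9296

Precision = TP/(TP+FP) = 33/35 = 0.9429
Recall = TP/(TP+FN) = 33/36 = 0.9167
F1 = 2·TP/(2·TP+FP+FN) = 66/71 = 0.9296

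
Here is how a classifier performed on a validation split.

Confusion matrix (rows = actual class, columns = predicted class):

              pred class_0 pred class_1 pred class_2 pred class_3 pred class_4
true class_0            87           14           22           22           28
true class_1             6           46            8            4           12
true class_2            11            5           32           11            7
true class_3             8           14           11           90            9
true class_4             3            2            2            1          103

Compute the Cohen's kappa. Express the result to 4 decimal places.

Observed agreement pₒ = trace/N = 358/558 = 0.64158
Expected agreement pₑ = Σ (rowᵢ·colᵢ)/N² = (173·115 + 76·81 + 66·75 + 132·128 + 111·159)/558² = 0.21051
κ = (pₒ − pₑ)/(1 − pₑ) = (0.64158 − 0.21051)/(1 − 0.21051) = 0.5460

0.5460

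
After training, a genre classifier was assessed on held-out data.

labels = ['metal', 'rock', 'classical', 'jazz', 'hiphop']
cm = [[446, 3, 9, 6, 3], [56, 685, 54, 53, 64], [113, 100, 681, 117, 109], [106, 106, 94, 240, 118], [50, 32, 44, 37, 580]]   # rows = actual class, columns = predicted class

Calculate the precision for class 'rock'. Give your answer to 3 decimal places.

0.740

One-vs-rest for 'rock': TP = diagonal; FP = other classes predicted 'rock'; FN = 'rock' predicted as other.
precision = TP/(TP+FP).
rock: TP=685, FP=3+100+106+32=241 → 685/926 = 0.7397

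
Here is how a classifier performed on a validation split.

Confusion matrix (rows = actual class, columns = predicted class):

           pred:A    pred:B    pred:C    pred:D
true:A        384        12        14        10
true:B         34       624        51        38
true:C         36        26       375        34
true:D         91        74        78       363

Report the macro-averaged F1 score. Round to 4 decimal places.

0.7716

Per-class F1 score (2·TP/(2·TP+FP+FN)):
  A: TP=384, FP=34+36+91=161, FN=12+14+10=36 → 768/965 = 0.79585
  B: TP=624, FP=12+26+74=112, FN=34+51+38=123 → 1248/1483 = 0.84154
  C: TP=375, FP=14+51+78=143, FN=36+26+34=96 → 750/989 = 0.75834
  D: TP=363, FP=10+38+34=82, FN=91+74+78=243 → 726/1051 = 0.69077
Macro-F1 score = mean = (0.79585 + 0.84154 + 0.75834 + 0.69077) / 4 = 0.7716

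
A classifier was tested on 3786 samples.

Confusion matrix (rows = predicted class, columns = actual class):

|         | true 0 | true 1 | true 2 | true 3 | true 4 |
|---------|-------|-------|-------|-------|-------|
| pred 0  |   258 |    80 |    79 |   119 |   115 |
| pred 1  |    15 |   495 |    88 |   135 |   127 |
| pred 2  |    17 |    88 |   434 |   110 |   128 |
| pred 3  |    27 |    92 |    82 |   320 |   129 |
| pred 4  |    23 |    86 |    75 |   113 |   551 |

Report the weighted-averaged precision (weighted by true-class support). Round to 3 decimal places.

Per-class precision (TP/(TP+FP)):
  0: TP=258, FP=80+79+119+115=393 → 258/651 = 0.3963
  1: TP=495, FP=15+88+135+127=365 → 495/860 = 0.5756
  2: TP=434, FP=17+88+110+128=343 → 434/777 = 0.5586
  3: TP=320, FP=27+92+82+129=330 → 320/650 = 0.4923
  4: TP=551, FP=23+86+75+113=297 → 551/848 = 0.6498
Weighted-precision = Σ (supportᵢ/N)·precisionᵢ with N=3786: (340/3786)·0.3963 + (841/3786)·0.5756 + (758/3786)·0.5586 + (797/3786)·0.4923 + (1050/3786)·0.6498 = 0.559

0.559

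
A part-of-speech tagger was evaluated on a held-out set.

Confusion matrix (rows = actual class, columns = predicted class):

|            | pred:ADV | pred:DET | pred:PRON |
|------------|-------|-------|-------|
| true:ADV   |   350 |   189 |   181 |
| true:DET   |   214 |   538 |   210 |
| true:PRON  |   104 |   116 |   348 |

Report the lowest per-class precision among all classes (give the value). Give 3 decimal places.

Per-class precision (TP/(TP+FP)):
  ADV: TP=350, FP=214+104=318 → 350/668 = 0.5240
  DET: TP=538, FP=189+116=305 → 538/843 = 0.6382
  PRON: TP=348, FP=181+210=391 → 348/739 = 0.4709
Lowest is class 'PRON' with precision = 0.471.

0.471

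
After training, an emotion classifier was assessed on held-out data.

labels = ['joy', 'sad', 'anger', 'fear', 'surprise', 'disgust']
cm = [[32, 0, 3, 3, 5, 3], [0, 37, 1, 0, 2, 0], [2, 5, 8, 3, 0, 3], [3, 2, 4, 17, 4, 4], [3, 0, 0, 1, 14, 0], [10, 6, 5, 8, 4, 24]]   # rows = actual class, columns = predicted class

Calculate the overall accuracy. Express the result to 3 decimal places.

0.611

Accuracy = trace / total = (32+37+8+17+14+24=132) / 216 = 132/216 = 0.611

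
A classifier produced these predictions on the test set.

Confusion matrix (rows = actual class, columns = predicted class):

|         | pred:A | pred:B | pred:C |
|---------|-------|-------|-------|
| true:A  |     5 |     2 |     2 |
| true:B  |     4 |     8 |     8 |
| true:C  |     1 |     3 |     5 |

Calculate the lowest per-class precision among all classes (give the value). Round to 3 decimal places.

0.333

Per-class precision (TP/(TP+FP)):
  A: TP=5, FP=4+1=5 → 5/10 = 0.5000
  B: TP=8, FP=2+3=5 → 8/13 = 0.6154
  C: TP=5, FP=2+8=10 → 5/15 = 0.3333
Lowest is class 'C' with precision = 0.333.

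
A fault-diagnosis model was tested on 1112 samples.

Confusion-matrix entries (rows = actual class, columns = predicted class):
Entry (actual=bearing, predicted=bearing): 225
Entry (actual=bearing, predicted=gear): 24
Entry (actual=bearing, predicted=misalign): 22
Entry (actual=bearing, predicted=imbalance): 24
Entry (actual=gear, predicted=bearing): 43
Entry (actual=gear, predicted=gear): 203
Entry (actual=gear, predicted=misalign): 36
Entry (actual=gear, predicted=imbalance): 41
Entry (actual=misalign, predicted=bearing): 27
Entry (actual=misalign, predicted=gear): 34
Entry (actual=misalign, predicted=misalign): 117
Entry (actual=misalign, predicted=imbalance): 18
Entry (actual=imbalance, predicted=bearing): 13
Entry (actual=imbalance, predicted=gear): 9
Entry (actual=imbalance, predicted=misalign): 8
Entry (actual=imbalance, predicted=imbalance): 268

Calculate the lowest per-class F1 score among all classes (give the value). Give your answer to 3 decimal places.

Per-class F1 score (2·TP/(2·TP+FP+FN)):
  bearing: TP=225, FP=43+27+13=83, FN=24+22+24=70 → 450/603 = 0.7463
  gear: TP=203, FP=24+34+9=67, FN=43+36+41=120 → 406/593 = 0.6847
  misalign: TP=117, FP=22+36+8=66, FN=27+34+18=79 → 234/379 = 0.6174
  imbalance: TP=268, FP=24+41+18=83, FN=13+9+8=30 → 536/649 = 0.8259
Lowest is class 'misalign' with F1 score = 0.617.

0.617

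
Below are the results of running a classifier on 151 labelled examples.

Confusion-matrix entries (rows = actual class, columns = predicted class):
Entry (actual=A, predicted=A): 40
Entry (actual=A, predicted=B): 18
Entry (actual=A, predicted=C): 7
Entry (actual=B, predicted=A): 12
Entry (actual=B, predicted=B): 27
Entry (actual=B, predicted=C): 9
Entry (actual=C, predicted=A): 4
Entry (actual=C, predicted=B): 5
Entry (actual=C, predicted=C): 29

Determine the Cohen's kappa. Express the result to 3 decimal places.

0.448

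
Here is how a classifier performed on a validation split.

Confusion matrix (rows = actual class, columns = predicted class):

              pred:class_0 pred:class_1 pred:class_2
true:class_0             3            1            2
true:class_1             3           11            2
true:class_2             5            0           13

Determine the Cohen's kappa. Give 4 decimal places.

0.4981

Observed agreement pₒ = trace/N = 27/40 = 0.67500
Expected agreement pₑ = Σ (rowᵢ·colᵢ)/N² = (6·11 + 16·12 + 18·17)/40² = 0.35250
κ = (pₒ − pₑ)/(1 − pₑ) = (0.67500 − 0.35250)/(1 − 0.35250) = 0.4981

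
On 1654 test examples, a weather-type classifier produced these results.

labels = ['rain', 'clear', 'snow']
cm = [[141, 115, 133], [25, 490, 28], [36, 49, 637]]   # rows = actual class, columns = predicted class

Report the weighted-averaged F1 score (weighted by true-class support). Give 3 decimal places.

Per-class F1 score (2·TP/(2·TP+FP+FN)):
  rain: TP=141, FP=25+36=61, FN=115+133=248 → 282/591 = 0.4772
  clear: TP=490, FP=115+49=164, FN=25+28=53 → 980/1197 = 0.8187
  snow: TP=637, FP=133+28=161, FN=36+49=85 → 1274/1520 = 0.8382
Weighted-F1 score = Σ (supportᵢ/N)·F1 scoreᵢ with N=1654: (389/1654)·0.4772 + (543/1654)·0.8187 + (722/1654)·0.8382 = 0.747

0.747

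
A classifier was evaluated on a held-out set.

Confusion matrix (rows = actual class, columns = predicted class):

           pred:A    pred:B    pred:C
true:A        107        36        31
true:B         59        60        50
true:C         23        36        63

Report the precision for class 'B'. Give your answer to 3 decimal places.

Treat 'B' as positive and all other classes as negative.
precision = TP/(TP+FP).
B: TP=60, FP=36+36=72 → 60/132 = 0.4545

0.455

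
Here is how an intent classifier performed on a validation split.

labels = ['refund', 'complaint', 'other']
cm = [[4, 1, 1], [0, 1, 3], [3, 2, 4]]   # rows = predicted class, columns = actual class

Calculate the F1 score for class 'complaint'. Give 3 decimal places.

Take TP from the diagonal, FP from the rest of the 'complaint' prediction marginal, FN from the rest of the 'complaint' actual marginal.
F1 score = 2·TP/(2·TP+FP+FN).
complaint: TP=1, FP=0+3=3, FN=1+2=3 → 2/8 = 0.2500

0.250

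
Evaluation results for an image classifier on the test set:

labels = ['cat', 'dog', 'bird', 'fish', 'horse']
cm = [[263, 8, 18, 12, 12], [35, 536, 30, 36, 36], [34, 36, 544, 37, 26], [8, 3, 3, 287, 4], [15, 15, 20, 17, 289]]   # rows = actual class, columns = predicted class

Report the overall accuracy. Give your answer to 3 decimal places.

0.826

Accuracy = trace / total = (263+536+544+287+289=1919) / 2324 = 1919/2324 = 0.826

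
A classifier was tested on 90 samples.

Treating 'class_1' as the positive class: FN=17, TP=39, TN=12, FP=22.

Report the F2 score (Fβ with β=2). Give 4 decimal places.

Fβ = (1+β²)·TP / ((1+β²)·TP + β²·FN + FP), with β²=4
= 5·39 / (5·39 + 4·17 + 22) = 0.6842

0.6842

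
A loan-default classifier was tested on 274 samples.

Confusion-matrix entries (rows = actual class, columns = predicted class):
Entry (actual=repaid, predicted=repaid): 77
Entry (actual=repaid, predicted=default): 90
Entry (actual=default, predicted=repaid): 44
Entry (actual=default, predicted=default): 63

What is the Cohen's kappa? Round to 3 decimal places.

0.046

Observed agreement pₒ = trace/N = 140/274 = 0.5109
Expected agreement pₑ = Σ (rowᵢ·colᵢ)/N² = (167·121 + 107·153)/274² = 0.4872
κ = (pₒ − pₑ)/(1 − pₑ) = (0.5109 − 0.4872)/(1 − 0.4872) = 0.046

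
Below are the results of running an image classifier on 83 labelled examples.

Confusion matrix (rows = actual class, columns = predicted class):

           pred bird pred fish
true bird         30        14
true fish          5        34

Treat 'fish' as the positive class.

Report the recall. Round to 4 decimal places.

Recall = TP/(TP+FN) = 34/(34+5) = 34/39 = 0.8718

0.8718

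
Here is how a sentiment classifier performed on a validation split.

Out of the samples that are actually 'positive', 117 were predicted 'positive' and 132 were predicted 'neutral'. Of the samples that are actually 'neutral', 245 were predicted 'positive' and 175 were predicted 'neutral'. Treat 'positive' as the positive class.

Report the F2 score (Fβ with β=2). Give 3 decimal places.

Fβ = (1+β²)·TP / ((1+β²)·TP + β²·FN + FP), with β²=4
= 5·117 / (5·117 + 4·132 + 245) = 0.431

0.431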